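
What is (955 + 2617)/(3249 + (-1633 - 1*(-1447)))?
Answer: 3572/3063 ≈ 1.1662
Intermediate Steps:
(955 + 2617)/(3249 + (-1633 - 1*(-1447))) = 3572/(3249 + (-1633 + 1447)) = 3572/(3249 - 186) = 3572/3063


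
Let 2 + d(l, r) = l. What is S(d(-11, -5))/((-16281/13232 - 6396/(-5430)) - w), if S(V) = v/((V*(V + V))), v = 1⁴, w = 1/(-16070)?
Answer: -1924376072/34124285819 ≈ -0.056393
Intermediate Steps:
w = -1/16070 ≈ -6.2228e-5
d(l, r) = -2 + l
v = 1
S(V) = 1/(2*V²) (S(V) = 1/(V*(V + V)) = 1/(V*(2*V)) = 1/(2*V²))
S(d(-11, -5))/((-16281/13232 - 6396/(-5430)) - w) = (1/(2*(-2 - 11)²))/((-16281/13232 - 6396/(-5430)) - 1*(-1/16070)) = ((½)/(-13)²)/((-16281*1/13232 - 6396*(-1/5430)) + 1/16070) = ((½)*(1/169))/((-16281/13232 + 1066/905) + 1/16070) = 1/(338*(-628993/11974960 + 1/16070)) = 1/(338*(-201918851/3848752144)) = (1/338)*(-3848752144/201918851) = -1924376072/34124285819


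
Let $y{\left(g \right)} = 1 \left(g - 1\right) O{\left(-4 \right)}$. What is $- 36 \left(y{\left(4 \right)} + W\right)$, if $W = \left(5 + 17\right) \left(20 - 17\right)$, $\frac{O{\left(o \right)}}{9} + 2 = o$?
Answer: $3456$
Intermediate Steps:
$O{\left(o \right)} = -18 + 9 o$
$y{\left(g \right)} = 54 - 54 g$ ($y{\left(g \right)} = 1 \left(g - 1\right) \left(-18 + 9 \left(-4\right)\right) = 1 \left(-1 + g\right) \left(-18 - 36\right) = \left(-1 + g\right) \left(-54\right) = 54 - 54 g$)
$W = 66$ ($W = 22 \cdot 3 = 66$)
$- 36 \left(y{\left(4 \right)} + W\right) = - 36 \left(\left(54 - 216\right) + 66\right) = - 36 \left(-162 + 66\right) = \left(-36\right) \left(-96\right) = 3456$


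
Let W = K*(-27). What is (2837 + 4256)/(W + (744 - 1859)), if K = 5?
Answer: -7093/1250 ≈ -5.6744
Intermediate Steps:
W = -135 (W = 5*(-27) = -135)
(2837 + 4256)/(W + (744 - 1859)) = (2837 + 4256)/(-135 + (744 - 1859)) = 7093/(-135 - 1115) = 7093/(-1250) = 7093*(-1/1250) = -7093/1250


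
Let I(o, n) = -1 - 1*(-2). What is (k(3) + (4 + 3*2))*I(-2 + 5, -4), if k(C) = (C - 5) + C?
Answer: 11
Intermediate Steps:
I(o, n) = 1 (I(o, n) = -1 + 2 = 1)
k(C) = -5 + 2*C (k(C) = (-5 + C) + C = -5 + 2*C)
(k(3) + (4 + 3*2))*I(-2 + 5, -4) = ((-5 + 2*3) + (4 + 3*2))*1 = ((-5 + 6) + (4 + 6))*1 = (1 + 10)*1 = 11*1 = 11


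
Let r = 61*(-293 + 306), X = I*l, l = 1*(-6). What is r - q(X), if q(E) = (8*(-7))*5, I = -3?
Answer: 1073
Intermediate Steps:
l = -6
X = 18 (X = -3*(-6) = 18)
q(E) = -280 (q(E) = -56*5 = -280)
r = 793 (r = 61*13 = 793)
r - q(X) = 793 - 1*(-280) = 793 + 280 = 1073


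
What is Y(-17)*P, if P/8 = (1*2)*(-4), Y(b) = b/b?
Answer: -64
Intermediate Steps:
Y(b) = 1
P = -64 (P = 8*((1*2)*(-4)) = 8*(2*(-4)) = 8*(-8) = -64)
Y(-17)*P = 1*(-64) = -64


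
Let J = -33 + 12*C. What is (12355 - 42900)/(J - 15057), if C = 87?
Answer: 30545/14046 ≈ 2.1746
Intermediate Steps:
J = 1011 (J = -33 + 12*87 = -33 + 1044 = 1011)
(12355 - 42900)/(J - 15057) = (12355 - 42900)/(1011 - 15057) = -30545/(-14046) = -30545*(-1/14046) = 30545/14046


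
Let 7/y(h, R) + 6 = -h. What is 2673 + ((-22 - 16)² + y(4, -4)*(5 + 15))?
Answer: 4103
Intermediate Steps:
y(h, R) = 7/(-6 - h)
2673 + ((-22 - 16)² + y(4, -4)*(5 + 15)) = 2673 + ((-22 - 16)² + (-7/(6 + 4))*(5 + 15)) = 2673 + ((-38)² - 7/10*20) = 2673 + (1444 - 7*⅒*20) = 2673 + (1444 - 7/10*20) = 2673 + (1444 - 14) = 2673 + 1430 = 4103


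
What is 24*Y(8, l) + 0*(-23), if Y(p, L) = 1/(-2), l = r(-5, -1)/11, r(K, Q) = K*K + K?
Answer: -12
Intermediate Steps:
r(K, Q) = K + K**2 (r(K, Q) = K**2 + K = K + K**2)
l = 20/11 (l = -5*(1 - 5)/11 = -5*(-4)*(1/11) = 20*(1/11) = 20/11 ≈ 1.8182)
Y(p, L) = -1/2
24*Y(8, l) + 0*(-23) = 24*(-1/2) + 0*(-23) = -12 + 0 = -12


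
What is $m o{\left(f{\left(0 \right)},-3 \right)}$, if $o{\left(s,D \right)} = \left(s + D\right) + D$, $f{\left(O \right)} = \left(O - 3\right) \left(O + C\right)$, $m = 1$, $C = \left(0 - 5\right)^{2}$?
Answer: $-81$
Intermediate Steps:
$C = 25$ ($C = \left(-5\right)^{2} = 25$)
$f{\left(O \right)} = \left(-3 + O\right) \left(25 + O\right)$ ($f{\left(O \right)} = \left(O - 3\right) \left(O + 25\right) = \left(-3 + O\right) \left(25 + O\right)$)
$o{\left(s,D \right)} = s + 2 D$ ($o{\left(s,D \right)} = \left(D + s\right) + D = s + 2 D$)
$m o{\left(f{\left(0 \right)},-3 \right)} = 1 \left(\left(-75 + 0^{2} + 22 \cdot 0\right) + 2 \left(-3\right)\right) = 1 \left(\left(-75 + 0 + 0\right) - 6\right) = 1 \left(-75 - 6\right) = 1 \left(-81\right) = -81$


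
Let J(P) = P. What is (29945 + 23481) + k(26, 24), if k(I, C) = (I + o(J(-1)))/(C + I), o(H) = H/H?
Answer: 2671327/50 ≈ 53427.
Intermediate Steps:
o(H) = 1
k(I, C) = (1 + I)/(C + I) (k(I, C) = (I + 1)/(C + I) = (1 + I)/(C + I))
(29945 + 23481) + k(26, 24) = (29945 + 23481) + (1 + 26)/(24 + 26) = 53426 + 27/50 = 2671327/50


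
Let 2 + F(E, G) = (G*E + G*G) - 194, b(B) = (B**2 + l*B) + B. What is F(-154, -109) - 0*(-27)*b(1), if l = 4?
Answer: 28471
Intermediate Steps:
b(B) = B**2 + 5*B (b(B) = (B**2 + 4*B) + B = B**2 + 5*B)
F(E, G) = -196 + G**2 + E*G (F(E, G) = -2 + ((G*E + G*G) - 194) = -2 + ((E*G + G**2) - 194) = -2 + ((G**2 + E*G) - 194) = -2 + (-194 + G**2 + E*G) = -196 + G**2 + E*G)
F(-154, -109) - 0*(-27)*b(1) = (-196 + (-109)**2 - 154*(-109)) - 0*(-27)*1*(5 + 1) = (-196 + 11881 + 16786) - 0*1*6 = 28471 - 0*6 = 28471 - 1*0 = 28471 + 0 = 28471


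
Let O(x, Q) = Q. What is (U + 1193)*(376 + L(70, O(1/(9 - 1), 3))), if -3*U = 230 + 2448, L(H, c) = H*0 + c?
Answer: 341479/3 ≈ 1.1383e+5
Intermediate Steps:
L(H, c) = c (L(H, c) = 0 + c = c)
U = -2678/3 (U = -(230 + 2448)/3 = -⅓*2678 = -2678/3 ≈ -892.67)
(U + 1193)*(376 + L(70, O(1/(9 - 1), 3))) = (-2678/3 + 1193)*(376 + 3) = (901/3)*379 = 341479/3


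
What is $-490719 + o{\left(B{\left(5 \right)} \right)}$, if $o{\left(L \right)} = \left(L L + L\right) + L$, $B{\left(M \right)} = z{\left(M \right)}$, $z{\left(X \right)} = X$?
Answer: $-490684$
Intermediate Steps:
$B{\left(M \right)} = M$
$o{\left(L \right)} = L^{2} + 2 L$ ($o{\left(L \right)} = \left(L^{2} + L\right) + L = \left(L + L^{2}\right) + L = L^{2} + 2 L$)
$-490719 + o{\left(B{\left(5 \right)} \right)} = -490719 + 5 \left(2 + 5\right) = -490719 + 5 \cdot 7 = -490719 + 35 = -490684$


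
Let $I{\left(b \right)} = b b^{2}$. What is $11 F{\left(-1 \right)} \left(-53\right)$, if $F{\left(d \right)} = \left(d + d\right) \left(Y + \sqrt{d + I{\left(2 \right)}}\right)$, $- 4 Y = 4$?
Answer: $-1166 + 1166 \sqrt{7} \approx 1918.9$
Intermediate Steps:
$Y = -1$ ($Y = \left(- \frac{1}{4}\right) 4 = -1$)
$I{\left(b \right)} = b^{3}$
$F{\left(d \right)} = 2 d \left(-1 + \sqrt{8 + d}\right)$ ($F{\left(d \right)} = \left(d + d\right) \left(-1 + \sqrt{d + 2^{3}}\right) = 2 d \left(-1 + \sqrt{d + 8}\right) = 2 d \left(-1 + \sqrt{8 + d}\right)$)
$11 F{\left(-1 \right)} \left(-53\right) = 11 \cdot 2 \left(-1\right) \left(-1 + \sqrt{8 - 1}\right) \left(-53\right) = 11 \cdot 2 \left(-1\right) \left(-1 + \sqrt{7}\right) \left(-53\right) = 11 \left(2 - 2 \sqrt{7}\right) \left(-53\right) = \left(22 - 22 \sqrt{7}\right) \left(-53\right) = -1166 + 1166 \sqrt{7}$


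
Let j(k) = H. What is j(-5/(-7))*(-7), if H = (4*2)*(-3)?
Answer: 168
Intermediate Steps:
H = -24 (H = 8*(-3) = -24)
j(k) = -24
j(-5/(-7))*(-7) = -24*(-7) = 168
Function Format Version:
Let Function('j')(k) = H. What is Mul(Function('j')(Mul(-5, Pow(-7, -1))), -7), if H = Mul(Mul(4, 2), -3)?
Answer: 168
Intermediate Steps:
H = -24 (H = Mul(8, -3) = -24)
Function('j')(k) = -24
Mul(Function('j')(Mul(-5, Pow(-7, -1))), -7) = Mul(-24, -7) = 168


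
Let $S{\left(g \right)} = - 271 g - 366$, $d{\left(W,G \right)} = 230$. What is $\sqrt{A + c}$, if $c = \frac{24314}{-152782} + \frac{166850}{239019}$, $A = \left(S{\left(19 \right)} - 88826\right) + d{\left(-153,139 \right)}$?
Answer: $\frac{2 i \sqrt{160077786508252047071373}}{2608414347} \approx 306.77 i$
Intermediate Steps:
$S{\left(g \right)} = -366 - 271 g$
$A = -94111$ ($A = \left(\left(-366 - 5149\right) - 88826\right) + 230 = \left(-5515 - 88826\right) + 230 = -94341 + 230 = -94111$)
$c = \frac{9840084367}{18258900429}$ ($c = 24314 \left(- \frac{1}{152782}\right) + 166850 \cdot \frac{1}{239019} = - \frac{12157}{76391} + \frac{166850}{239019} = \frac{9840084367}{18258900429} \approx 0.53892$)
$\sqrt{A + c} = \sqrt{-94111 + \frac{9840084367}{18258900429}} = \sqrt{- \frac{1718353538189252}{18258900429}} = \frac{2 i \sqrt{160077786508252047071373}}{2608414347}$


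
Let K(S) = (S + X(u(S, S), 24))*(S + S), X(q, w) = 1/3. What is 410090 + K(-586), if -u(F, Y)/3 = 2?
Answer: 3289474/3 ≈ 1.0965e+6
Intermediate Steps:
u(F, Y) = -6 (u(F, Y) = -3*2 = -6)
X(q, w) = ⅓
K(S) = 2*S*(⅓ + S) (K(S) = (S + ⅓)*(S + S) = (⅓ + S)*(2*S) = 2*S*(⅓ + S))
410090 + K(-586) = 410090 + (⅔)*(-586)*(1 + 3*(-586)) = 410090 + (⅔)*(-586)*(1 - 1758) = 410090 + (⅔)*(-586)*(-1757) = 410090 + 2059204/3 = 3289474/3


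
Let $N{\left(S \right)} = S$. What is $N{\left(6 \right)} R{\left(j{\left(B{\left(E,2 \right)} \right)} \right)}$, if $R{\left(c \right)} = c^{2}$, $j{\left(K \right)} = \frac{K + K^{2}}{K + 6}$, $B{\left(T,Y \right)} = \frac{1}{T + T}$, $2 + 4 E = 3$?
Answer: $\frac{27}{8} \approx 3.375$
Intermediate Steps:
$E = \frac{1}{4}$ ($E = - \frac{1}{2} + \frac{1}{4} \cdot 3 = - \frac{1}{2} + \frac{3}{4} = \frac{1}{4} \approx 0.25$)
$B{\left(T,Y \right)} = \frac{1}{2 T}$
$j{\left(K \right)} = \frac{K + K^{2}}{6 + K}$
$N{\left(6 \right)} R{\left(j{\left(B{\left(E,2 \right)} \right)} \right)} = 6 \left(\frac{\frac{\frac{1}{\frac{1}{4}}}{2} \left(1 + \frac{\frac{1}{\frac{1}{4}}}{2}\right)}{6 + \frac{\frac{1}{\frac{1}{4}}}{2}}\right)^{2} = 6 \left(\frac{\frac{1}{2} \cdot 4 \left(1 + \frac{1}{2} \cdot 4\right)}{6 + \frac{1}{2} \cdot 4}\right)^{2} = 6 \left(\frac{2 \left(1 + 2\right)}{6 + 2}\right)^{2} = 6 \left(2 \cdot \frac{1}{8} \cdot 3\right)^{2} = 6 \left(\frac{3}{4}\right)^{2} = 6 \cdot \frac{9}{16} = \frac{27}{8}$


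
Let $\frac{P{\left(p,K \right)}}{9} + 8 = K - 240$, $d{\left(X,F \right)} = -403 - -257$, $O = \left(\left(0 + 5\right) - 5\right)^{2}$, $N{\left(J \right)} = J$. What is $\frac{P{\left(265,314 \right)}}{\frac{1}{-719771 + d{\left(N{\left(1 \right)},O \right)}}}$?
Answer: $-427630698$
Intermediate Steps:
$O = 0$ ($O = \left(5 - 5\right)^{2} = 0^{2} = 0$)
$d{\left(X,F \right)} = -146$ ($d{\left(X,F \right)} = -403 + 257 = -146$)
$P{\left(p,K \right)} = -2232 + 9 K$ ($P{\left(p,K \right)} = -72 + 9 \left(K - 240\right) = -72 + 9 \left(-240 + K\right) = -72 + \left(-2160 + 9 K\right) = -2232 + 9 K$)
$\frac{P{\left(265,314 \right)}}{\frac{1}{-719771 + d{\left(N{\left(1 \right)},O \right)}}} = \frac{-2232 + 9 \cdot 314}{\frac{1}{-719771 - 146}} = \frac{-2232 + 2826}{\frac{1}{-719917}} = \frac{594}{- \frac{1}{719917}} = 594 \left(-719917\right) = -427630698$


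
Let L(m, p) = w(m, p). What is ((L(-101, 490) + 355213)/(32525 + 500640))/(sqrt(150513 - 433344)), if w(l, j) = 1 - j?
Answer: -354724*I*sqrt(282831)/150795590115 ≈ -0.001251*I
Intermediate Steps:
L(m, p) = 1 - p
((L(-101, 490) + 355213)/(32525 + 500640))/(sqrt(150513 - 433344)) = (((1 - 1*490) + 355213)/(32525 + 500640))/(sqrt(150513 - 433344)) = (((1 - 490) + 355213)/533165)/(sqrt(-282831)) = ((-489 + 355213)*(1/533165))/((I*sqrt(282831))) = (354724*(1/533165))*(-I*sqrt(282831)/282831) = 354724*(-I*sqrt(282831)/282831)/533165 = -354724*I*sqrt(282831)/150795590115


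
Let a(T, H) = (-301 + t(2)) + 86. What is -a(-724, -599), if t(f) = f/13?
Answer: 2793/13 ≈ 214.85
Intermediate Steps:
t(f) = f/13 (t(f) = f*(1/13) = f/13)
a(T, H) = -2793/13 (a(T, H) = (-301 + (1/13)*2) + 86 = (-301 + 2/13) + 86 = -3911/13 + 86 = -2793/13)
-a(-724, -599) = -1*(-2793/13) = 2793/13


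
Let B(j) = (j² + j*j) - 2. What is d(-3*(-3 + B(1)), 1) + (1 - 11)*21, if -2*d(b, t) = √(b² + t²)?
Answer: -210 - √82/2 ≈ -214.53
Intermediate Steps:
B(j) = -2 + 2*j² (B(j) = (j² + j²) - 2 = 2*j² - 2 = -2 + 2*j²)
d(b, t) = -√(b² + t²)/2
d(-3*(-3 + B(1)), 1) + (1 - 11)*21 = -√((-3*(-3 + (-2 + 2*1²)))² + 1²)/2 + (1 - 11)*21 = -√((-3*(-3 + (-2 + 2*1)))² + 1)/2 - 10*21 = -√((-3*(-3 + (-2 + 2)))² + 1)/2 - 210 = -√((-3*(-3 + 0))² + 1)/2 - 210 = -√((-3*(-3))² + 1)/2 - 210 = -√(9² + 1)/2 - 210 = -√(81 + 1)/2 - 210 = -√82/2 - 210 = -210 - √82/2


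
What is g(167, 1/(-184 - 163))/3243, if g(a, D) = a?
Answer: 167/3243 ≈ 0.051496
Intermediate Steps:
g(167, 1/(-184 - 163))/3243 = 167/3243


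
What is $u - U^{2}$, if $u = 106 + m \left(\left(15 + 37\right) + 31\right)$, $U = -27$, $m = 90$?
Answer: $6847$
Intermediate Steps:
$u = 7576$ ($u = 106 + 90 \left(\left(15 + 37\right) + 31\right) = 106 + 90 \left(52 + 31\right) = 106 + 90 \cdot 83 = 106 + 7470 = 7576$)
$u - U^{2} = 7576 - \left(-27\right)^{2} = 7576 - 729 = 6847$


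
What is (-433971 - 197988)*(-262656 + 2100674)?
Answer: -1161552017262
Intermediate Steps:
(-433971 - 197988)*(-262656 + 2100674) = -631959*1838018 = -1161552017262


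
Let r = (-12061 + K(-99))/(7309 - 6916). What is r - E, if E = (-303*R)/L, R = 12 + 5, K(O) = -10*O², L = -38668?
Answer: -4258249771/15196524 ≈ -280.21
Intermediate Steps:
R = 17
E = 5151/38668 (E = -303*17/(-38668) = -5151*(-1/38668) = 5151/38668 ≈ 0.13321)
r = -110071/393 (r = (-12061 - 10*(-99)²)/(7309 - 6916) = (-12061 - 10*9801)/393 = (-12061 - 98010)*(1/393) = -110071*1/393 = -110071/393 ≈ -280.08)
r - E = -110071/393 - 1*5151/38668 = -110071/393 - 5151/38668 = -4258249771/15196524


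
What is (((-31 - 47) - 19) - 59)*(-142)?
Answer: 22152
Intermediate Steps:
(((-31 - 47) - 19) - 59)*(-142) = ((-78 - 19) - 59)*(-142) = (-97 - 59)*(-142) = -156*(-142) = 22152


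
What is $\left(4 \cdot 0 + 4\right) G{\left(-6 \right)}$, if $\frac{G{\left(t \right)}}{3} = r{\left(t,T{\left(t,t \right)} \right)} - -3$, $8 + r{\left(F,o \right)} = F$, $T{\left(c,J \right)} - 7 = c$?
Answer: $-132$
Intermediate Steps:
$T{\left(c,J \right)} = 7 + c$
$r{\left(F,o \right)} = -8 + F$
$G{\left(t \right)} = -15 + 3 t$ ($G{\left(t \right)} = 3 \left(\left(-8 + t\right) - -3\right) = 3 \left(\left(-8 + t\right) + 3\right) = 3 \left(-5 + t\right) = -15 + 3 t$)
$\left(4 \cdot 0 + 4\right) G{\left(-6 \right)} = \left(4 \cdot 0 + 4\right) \left(-15 + 3 \left(-6\right)\right) = \left(0 + 4\right) \left(-15 - 18\right) = 4 \left(-33\right) = -132$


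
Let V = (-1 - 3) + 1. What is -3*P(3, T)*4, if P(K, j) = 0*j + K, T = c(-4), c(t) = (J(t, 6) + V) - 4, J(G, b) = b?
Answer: -36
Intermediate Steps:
V = -3 (V = -4 + 1 = -3)
c(t) = -1 (c(t) = (6 - 3) - 4 = 3 - 4 = -1)
T = -1
P(K, j) = K (P(K, j) = 0 + K = K)
-3*P(3, T)*4 = -3*3*4 = -9*4 = -36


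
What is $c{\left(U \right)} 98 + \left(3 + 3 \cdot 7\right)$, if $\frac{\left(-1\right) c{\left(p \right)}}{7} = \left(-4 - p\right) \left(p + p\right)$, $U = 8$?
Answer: $131736$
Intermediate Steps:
$c{\left(p \right)} = - 14 p \left(-4 - p\right)$ ($c{\left(p \right)} = - 7 \left(-4 - p\right) \left(p + p\right) = - 7 \left(-4 - p\right) 2 p = - 7 \cdot 2 p \left(-4 - p\right) = - 14 p \left(-4 - p\right)$)
$c{\left(U \right)} 98 + \left(3 + 3 \cdot 7\right) = 14 \cdot 8 \left(4 + 8\right) 98 + \left(3 + 3 \cdot 7\right) = 14 \cdot 8 \cdot 12 \cdot 98 + \left(3 + 21\right) = 1344 \cdot 98 + 24 = 131712 + 24 = 131736$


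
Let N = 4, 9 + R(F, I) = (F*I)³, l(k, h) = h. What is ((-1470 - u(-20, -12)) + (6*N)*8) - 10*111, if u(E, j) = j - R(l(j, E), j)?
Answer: 13821615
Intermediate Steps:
R(F, I) = -9 + F³*I³ (R(F, I) = -9 + (F*I)³ = -9 + F³*I³)
u(E, j) = 9 + j - E³*j³ (u(E, j) = j - (-9 + E³*j³) = j + (9 - E³*j³) = 9 + j - E³*j³)
((-1470 - u(-20, -12)) + (6*N)*8) - 10*111 = ((-1470 - (9 - 12 - 1*(-20)³*(-12)³)) + (6*4)*8) - 10*111 = ((-1470 - (9 - 12 - 1*(-8000)*(-1728))) + 24*8) - 1110 = ((-1470 - (9 - 12 - 13824000)) + 192) - 1110 = ((-1470 - 1*(-13824003)) + 192) - 1110 = ((-1470 + 13824003) + 192) - 1110 = (13822533 + 192) - 1110 = 13822725 - 1110 = 13821615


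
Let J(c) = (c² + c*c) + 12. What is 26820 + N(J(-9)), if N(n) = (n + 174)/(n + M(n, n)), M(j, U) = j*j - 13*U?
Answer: 2172421/81 ≈ 26820.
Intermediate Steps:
M(j, U) = j² - 13*U
J(c) = 12 + 2*c² (J(c) = (c² + c²) + 12 = 2*c² + 12 = 12 + 2*c²)
N(n) = (174 + n)/(n² - 12*n) (N(n) = (n + 174)/(n + (n² - 13*n)) = (174 + n)/(n² - 12*n))
26820 + N(J(-9)) = 26820 + (174 + (12 + 2*(-9)²))/((12 + 2*(-9)²)*(-12 + (12 + 2*(-9)²))) = 26820 + (174 + (12 + 2*81))/((12 + 2*81)*(-12 + (12 + 2*81))) = 26820 + (174 + (12 + 162))/((12 + 162)*(-12 + (12 + 162))) = 26820 + (174 + 174)/(174*(-12 + 174)) = 26820 + (1/174)*348/162 = 26820 + (1/174)*(1/162)*348 = 26820 + 1/81 = 2172421/81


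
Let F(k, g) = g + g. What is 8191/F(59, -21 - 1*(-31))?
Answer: 8191/20 ≈ 409.55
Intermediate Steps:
F(k, g) = 2*g
8191/F(59, -21 - 1*(-31)) = 8191/((2*(-21 - 1*(-31)))) = 8191/((2*(-21 + 31))) = 8191/((2*10)) = 8191/20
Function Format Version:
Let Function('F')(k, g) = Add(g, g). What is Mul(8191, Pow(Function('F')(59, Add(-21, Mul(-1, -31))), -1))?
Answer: Rational(8191, 20) ≈ 409.55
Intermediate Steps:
Function('F')(k, g) = Mul(2, g)
Mul(8191, Pow(Function('F')(59, Add(-21, Mul(-1, -31))), -1)) = Mul(8191, Pow(Mul(2, Add(-21, Mul(-1, -31))), -1)) = Mul(8191, Pow(Mul(2, Add(-21, 31)), -1)) = Mul(8191, Pow(Mul(2, 10), -1)) = Mul(8191, Pow(20, -1)) = Mul(8191, Rational(1, 20)) = Rational(8191, 20)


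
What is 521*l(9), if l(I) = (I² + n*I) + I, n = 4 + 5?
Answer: 89091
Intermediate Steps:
n = 9
l(I) = I² + 10*I (l(I) = (I² + 9*I) + I = I² + 10*I)
521*l(9) = 521*(9*(10 + 9)) = 521*(9*19) = 521*171 = 89091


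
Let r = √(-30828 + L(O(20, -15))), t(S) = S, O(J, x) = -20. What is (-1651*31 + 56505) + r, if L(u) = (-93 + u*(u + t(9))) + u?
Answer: 5324 + I*√30721 ≈ 5324.0 + 175.27*I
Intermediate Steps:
L(u) = -93 + u + u*(9 + u) (L(u) = (-93 + u*(u + 9)) + u = (-93 + u*(9 + u)) + u = -93 + u + u*(9 + u))
r = I*√30721 (r = √(-30828 + (-93 + (-20)² + 10*(-20))) = √(-30828 + (-93 + 400 - 200)) = √(-30828 + 107) = √(-30721) = I*√30721 ≈ 175.27*I)
(-1651*31 + 56505) + r = (-1651*31 + 56505) + I*√30721 = (-51181 + 56505) + I*√30721 = 5324 + I*√30721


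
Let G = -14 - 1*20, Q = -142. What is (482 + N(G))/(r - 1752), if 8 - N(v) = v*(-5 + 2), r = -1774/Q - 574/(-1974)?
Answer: -1942134/8705647 ≈ -0.22309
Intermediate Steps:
G = -34 (G = -14 - 20 = -34)
r = 127978/10011 (r = -1774/(-142) - 574/(-1974) = -1774*(-1/142) - 574*(-1/1974) = 887/71 + 41/141 = 127978/10011 ≈ 12.784)
N(v) = 8 + 3*v (N(v) = 8 - v*(-5 + 2) = 8 - v*(-3) = 8 - (-3)*v = 8 + 3*v)
(482 + N(G))/(r - 1752) = (482 + (8 + 3*(-34)))/(127978/10011 - 1752) = (482 + (8 - 102))/(-17411294/10011) = (482 - 94)*(-10011/17411294) = 388*(-10011/17411294) = -1942134/8705647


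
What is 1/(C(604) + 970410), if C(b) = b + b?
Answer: 1/971618 ≈ 1.0292e-6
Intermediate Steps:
C(b) = 2*b
1/(C(604) + 970410) = 1/(2*604 + 970410) = 1/(1208 + 970410) = 1/971618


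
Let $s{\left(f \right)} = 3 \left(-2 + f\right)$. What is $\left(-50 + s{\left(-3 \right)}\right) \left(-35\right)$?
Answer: $2275$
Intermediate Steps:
$s{\left(f \right)} = -6 + 3 f$
$\left(-50 + s{\left(-3 \right)}\right) \left(-35\right) = \left(-50 + \left(-6 + 3 \left(-3\right)\right)\right) \left(-35\right) = \left(-50 - 15\right) \left(-35\right) = \left(-65\right) \left(-35\right) = 2275$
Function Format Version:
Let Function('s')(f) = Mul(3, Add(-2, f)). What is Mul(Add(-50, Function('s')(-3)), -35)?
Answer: 2275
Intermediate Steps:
Function('s')(f) = Add(-6, Mul(3, f))
Mul(Add(-50, Function('s')(-3)), -35) = Mul(Add(-50, Add(-6, Mul(3, -3))), -35) = Mul(Add(-50, Add(-6, -9)), -35) = Mul(Add(-50, -15), -35) = Mul(-65, -35) = 2275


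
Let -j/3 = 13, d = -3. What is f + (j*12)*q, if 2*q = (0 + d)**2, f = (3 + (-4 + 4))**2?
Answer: -2097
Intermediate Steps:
j = -39 (j = -3*13 = -39)
f = 9 (f = (3 + 0)**2 = 3**2 = 9)
q = 9/2 (q = (0 - 3)**2/2 = (1/2)*(-3)**2 = (1/2)*9 = 9/2 ≈ 4.5000)
f + (j*12)*q = 9 - 39*12*(9/2) = 9 - 468*9/2 = 9 - 2106 = -2097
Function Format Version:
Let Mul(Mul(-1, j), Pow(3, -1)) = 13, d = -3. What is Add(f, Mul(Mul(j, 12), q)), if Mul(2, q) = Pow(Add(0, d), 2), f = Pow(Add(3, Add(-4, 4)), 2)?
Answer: -2097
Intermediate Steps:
j = -39 (j = Mul(-3, 13) = -39)
f = 9 (f = Pow(Add(3, 0), 2) = Pow(3, 2) = 9)
q = Rational(9, 2) (q = Mul(Rational(1, 2), Pow(Add(0, -3), 2)) = Mul(Rational(1, 2), Pow(-3, 2)) = Mul(Rational(1, 2), 9) = Rational(9, 2) ≈ 4.5000)
Add(f, Mul(Mul(j, 12), q)) = Add(9, Mul(Mul(-39, 12), Rational(9, 2))) = Add(9, Mul(-468, Rational(9, 2))) = Add(9, -2106) = -2097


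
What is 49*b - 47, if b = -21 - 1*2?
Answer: -1174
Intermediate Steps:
b = -23 (b = -21 - 2 = -23)
49*b - 47 = 49*(-23) - 47 = -1127 - 47 = -1174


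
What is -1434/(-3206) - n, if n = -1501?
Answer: 2406820/1603 ≈ 1501.4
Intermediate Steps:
-1434/(-3206) - n = -1434/(-3206) - 1*(-1501) = -1434*(-1/3206) + 1501 = 717/1603 + 1501 = 2406820/1603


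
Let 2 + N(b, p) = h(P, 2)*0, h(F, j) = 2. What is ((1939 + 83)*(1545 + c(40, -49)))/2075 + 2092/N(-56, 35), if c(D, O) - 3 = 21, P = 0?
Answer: 1002068/2075 ≈ 482.92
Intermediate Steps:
c(D, O) = 24 (c(D, O) = 3 + 21 = 24)
N(b, p) = -2 (N(b, p) = -2 + 2*0 = -2 + 0 = -2)
((1939 + 83)*(1545 + c(40, -49)))/2075 + 2092/N(-56, 35) = ((1939 + 83)*(1545 + 24))/2075 + 2092/(-2) = (2022*1569)*(1/2075) + 2092*(-½) = 3172518*(1/2075) - 1046 = 3172518/2075 - 1046 = 1002068/2075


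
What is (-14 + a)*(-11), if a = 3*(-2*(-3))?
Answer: -44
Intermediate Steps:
a = 18 (a = 3*6 = 18)
(-14 + a)*(-11) = (-14 + 18)*(-11) = 4*(-11) = -44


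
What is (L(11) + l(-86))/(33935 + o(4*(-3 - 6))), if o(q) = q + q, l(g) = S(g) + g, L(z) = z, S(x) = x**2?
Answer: 7321/33863 ≈ 0.21619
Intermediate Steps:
l(g) = g + g**2 (l(g) = g**2 + g = g + g**2)
o(q) = 2*q
(L(11) + l(-86))/(33935 + o(4*(-3 - 6))) = (11 - 86*(1 - 86))/(33935 + 2*(4*(-3 - 6))) = (11 - 86*(-85))/(33935 + 2*(4*(-9))) = (11 + 7310)/(33935 + 2*(-36)) = 7321/(33935 - 72) = 7321/33863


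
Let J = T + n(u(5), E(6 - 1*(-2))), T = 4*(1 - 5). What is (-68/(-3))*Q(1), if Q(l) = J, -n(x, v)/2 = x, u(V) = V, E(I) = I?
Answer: -1768/3 ≈ -589.33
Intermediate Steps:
n(x, v) = -2*x
T = -16 (T = 4*(-4) = -16)
J = -26 (J = -16 - 2*5 = -16 - 10 = -26)
Q(l) = -26
(-68/(-3))*Q(1) = (-68/(-3))*(-26) = -⅓*(-68)*(-26) = (68/3)*(-26) = -1768/3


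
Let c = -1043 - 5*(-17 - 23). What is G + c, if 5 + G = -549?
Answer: -1397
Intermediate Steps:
G = -554 (G = -5 - 549 = -554)
c = -843 (c = -1043 - 5*(-40) = -1043 + 200 = -843)
G + c = -554 - 843 = -1397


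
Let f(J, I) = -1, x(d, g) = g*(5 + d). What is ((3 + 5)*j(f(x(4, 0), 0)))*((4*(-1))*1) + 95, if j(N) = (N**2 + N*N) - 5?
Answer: 191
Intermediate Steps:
j(N) = -5 + 2*N**2 (j(N) = (N**2 + N**2) - 5 = 2*N**2 - 5 = -5 + 2*N**2)
((3 + 5)*j(f(x(4, 0), 0)))*((4*(-1))*1) + 95 = ((3 + 5)*(-5 + 2*(-1)**2))*((4*(-1))*1) + 95 = (8*(-5 + 2*1))*(-4*1) + 95 = (8*(-5 + 2))*(-4) + 95 = (8*(-3))*(-4) + 95 = -24*(-4) + 95 = 96 + 95 = 191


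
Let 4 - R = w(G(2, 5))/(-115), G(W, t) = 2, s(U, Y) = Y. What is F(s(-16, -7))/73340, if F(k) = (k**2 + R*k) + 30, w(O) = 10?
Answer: 61/88780 ≈ 0.00068709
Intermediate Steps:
R = 94/23 (R = 4 - 10/(-115) = 4 - 10*(-1)/115 = 4 - 1*(-2/23) = 4 + 2/23 = 94/23 ≈ 4.0870)
F(k) = 30 + k**2 + 94*k/23 (F(k) = (k**2 + 94*k/23) + 30 = 30 + k**2 + 94*k/23)
F(s(-16, -7))/73340 = (30 + (-7)**2 + (94/23)*(-7))/73340 = (30 + 49 - 658/23)*(1/73340) = (1159/23)*(1/73340) = 61/88780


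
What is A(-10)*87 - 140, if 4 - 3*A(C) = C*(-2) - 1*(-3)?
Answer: -691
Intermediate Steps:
A(C) = ⅓ + 2*C/3 (A(C) = 4/3 - (C*(-2) - 1*(-3))/3 = 4/3 - (-2*C + 3)/3 = 4/3 - (3 - 2*C)/3 = 4/3 + (-1 + 2*C/3) = ⅓ + 2*C/3)
A(-10)*87 - 140 = (⅓ + (⅔)*(-10))*87 - 140 = (⅓ - 20/3)*87 - 140 = -19/3*87 - 140 = -551 - 140 = -691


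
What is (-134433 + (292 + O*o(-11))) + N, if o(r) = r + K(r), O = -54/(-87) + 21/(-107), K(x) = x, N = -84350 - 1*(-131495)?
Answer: -269977562/3103 ≈ -87005.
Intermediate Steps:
N = 47145 (N = -84350 + 131495 = 47145)
O = 1317/3103 (O = -54*(-1/87) + 21*(-1/107) = 18/29 - 21/107 = 1317/3103 ≈ 0.42443)
o(r) = 2*r (o(r) = r + r = 2*r)
(-134433 + (292 + O*o(-11))) + N = (-134433 + (292 + 1317*(2*(-11))/3103)) + 47145 = (-134433 + (292 + (1317/3103)*(-22))) + 47145 = (-134433 + (292 - 28974/3103)) + 47145 = (-134433 + 877102/3103) + 47145 = -416268497/3103 + 47145 = -269977562/3103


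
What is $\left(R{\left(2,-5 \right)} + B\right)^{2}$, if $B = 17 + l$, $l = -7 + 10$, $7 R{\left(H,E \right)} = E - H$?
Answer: $361$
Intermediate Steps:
$R{\left(H,E \right)} = - \frac{H}{7} + \frac{E}{7}$ ($R{\left(H,E \right)} = \frac{E - H}{7} = - \frac{H}{7} + \frac{E}{7}$)
$l = 3$
$B = 20$ ($B = 17 + 3 = 20$)
$\left(R{\left(2,-5 \right)} + B\right)^{2} = \left(\left(\left(- \frac{1}{7}\right) 2 + \frac{1}{7} \left(-5\right)\right) + 20\right)^{2} = \left(\left(- \frac{2}{7} - \frac{5}{7}\right) + 20\right)^{2} = \left(-1 + 20\right)^{2} = 19^{2} = 361$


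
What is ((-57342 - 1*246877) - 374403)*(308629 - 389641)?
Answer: 54976525464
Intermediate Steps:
((-57342 - 1*246877) - 374403)*(308629 - 389641) = ((-57342 - 246877) - 374403)*(-81012) = (-304219 - 374403)*(-81012) = -678622*(-81012) = 54976525464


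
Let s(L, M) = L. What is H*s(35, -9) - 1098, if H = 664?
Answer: 22142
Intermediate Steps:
H*s(35, -9) - 1098 = 664*35 - 1098 = 23240 - 1098 = 22142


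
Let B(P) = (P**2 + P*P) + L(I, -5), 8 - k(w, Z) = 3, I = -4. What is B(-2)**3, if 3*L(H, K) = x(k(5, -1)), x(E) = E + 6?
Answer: 42875/27 ≈ 1588.0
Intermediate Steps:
k(w, Z) = 5 (k(w, Z) = 8 - 1*3 = 8 - 3 = 5)
x(E) = 6 + E
L(H, K) = 11/3 (L(H, K) = (6 + 5)/3 = (1/3)*11 = 11/3)
B(P) = 11/3 + 2*P**2 (B(P) = (P**2 + P*P) + 11/3 = (P**2 + P**2) + 11/3 = 2*P**2 + 11/3 = 11/3 + 2*P**2)
B(-2)**3 = (11/3 + 2*(-2)**2)**3 = (11/3 + 2*4)**3 = (11/3 + 8)**3 = (35/3)**3 = 42875/27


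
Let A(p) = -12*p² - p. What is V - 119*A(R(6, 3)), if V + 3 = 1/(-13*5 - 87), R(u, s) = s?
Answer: 2007311/152 ≈ 13206.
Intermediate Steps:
V = -457/152 (V = -3 + 1/(-13*5 - 87) = -3 + 1/(-65 - 87) = -3 + 1/(-152) = -3 - 1/152 = -457/152 ≈ -3.0066)
A(p) = -p - 12*p²
V - 119*A(R(6, 3)) = -457/152 - (-119)*3*(1 + 12*3) = -457/152 - (-119)*3*(1 + 36) = -457/152 - (-119)*3*37 = -457/152 - 119*(-111) = -457/152 + 13209 = 2007311/152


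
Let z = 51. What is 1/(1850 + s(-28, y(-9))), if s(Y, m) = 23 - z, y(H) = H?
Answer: 1/1822 ≈ 0.00054885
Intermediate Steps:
s(Y, m) = -28 (s(Y, m) = 23 - 1*51 = 23 - 51 = -28)
1/(1850 + s(-28, y(-9))) = 1/(1850 - 28) = 1/1822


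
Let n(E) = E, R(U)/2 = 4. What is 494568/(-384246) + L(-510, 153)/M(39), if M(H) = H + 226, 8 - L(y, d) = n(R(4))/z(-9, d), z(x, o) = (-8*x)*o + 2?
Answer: -39171080664/31164165095 ≈ -1.2569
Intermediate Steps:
R(U) = 8 (R(U) = 2*4 = 8)
z(x, o) = 2 - 8*o*x (z(x, o) = -8*o*x + 2 = 2 - 8*o*x)
L(y, d) = 8 - 8/(2 + 72*d) (L(y, d) = 8 - 8/(2 - 8*d*(-9)) = 8 - 8/(2 + 72*d))
M(H) = 226 + H
494568/(-384246) + L(-510, 153)/M(39) = 494568/(-384246) + (4*(1 + 72*153)/(1 + 36*153))/(226 + 39) = 494568*(-1/384246) + (4*(1 + 11016)/(1 + 5508))/265 = -27476/21347 + (4*11017/5509)*(1/265) = -27476/21347 + (4*(1/5509)*11017)*(1/265) = -27476/21347 + (44068/5509)*(1/265) = -27476/21347 + 44068/1459885 = -39171080664/31164165095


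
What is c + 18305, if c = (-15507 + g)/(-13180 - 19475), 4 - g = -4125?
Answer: 597761153/32655 ≈ 18305.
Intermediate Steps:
g = 4129 (g = 4 - 1*(-4125) = 4 + 4125 = 4129)
c = 11378/32655 (c = (-15507 + 4129)/(-13180 - 19475) = -11378/(-32655) = -11378*(-1/32655) = 11378/32655 ≈ 0.34843)
c + 18305 = 11378/32655 + 18305 = 597761153/32655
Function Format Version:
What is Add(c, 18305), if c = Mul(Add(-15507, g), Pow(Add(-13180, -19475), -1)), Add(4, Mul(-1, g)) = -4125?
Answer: Rational(597761153, 32655) ≈ 18305.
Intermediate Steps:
g = 4129 (g = Add(4, Mul(-1, -4125)) = Add(4, 4125) = 4129)
c = Rational(11378, 32655) (c = Mul(Add(-15507, 4129), Pow(Add(-13180, -19475), -1)) = Mul(-11378, Pow(-32655, -1)) = Mul(-11378, Rational(-1, 32655)) = Rational(11378, 32655) ≈ 0.34843)
Add(c, 18305) = Add(Rational(11378, 32655), 18305) = Rational(597761153, 32655)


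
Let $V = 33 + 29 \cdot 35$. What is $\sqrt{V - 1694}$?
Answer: $i \sqrt{646} \approx 25.417 i$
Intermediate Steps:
$V = 1048$ ($V = 33 + 1015 = 1048$)
$\sqrt{V - 1694} = \sqrt{1048 - 1694} = \sqrt{-646} = i \sqrt{646}$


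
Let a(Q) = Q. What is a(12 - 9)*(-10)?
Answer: -30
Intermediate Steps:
a(12 - 9)*(-10) = (12 - 9)*(-10) = 3*(-10) = -30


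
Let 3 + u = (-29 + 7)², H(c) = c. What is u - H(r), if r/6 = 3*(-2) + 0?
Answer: 517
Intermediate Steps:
r = -36 (r = 6*(3*(-2) + 0) = 6*(-6 + 0) = 6*(-6) = -36)
u = 481 (u = -3 + (-29 + 7)² = -3 + (-22)² = -3 + 484 = 481)
u - H(r) = 481 - 1*(-36) = 481 + 36 = 517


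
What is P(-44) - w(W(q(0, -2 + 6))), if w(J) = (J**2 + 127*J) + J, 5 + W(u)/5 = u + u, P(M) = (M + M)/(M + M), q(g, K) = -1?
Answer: 3256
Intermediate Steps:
P(M) = 1 (P(M) = (2*M)/((2*M)) = (2*M)*(1/(2*M)) = 1)
W(u) = -25 + 10*u (W(u) = -25 + 5*(u + u) = -25 + 5*(2*u) = -25 + 10*u)
w(J) = J**2 + 128*J
P(-44) - w(W(q(0, -2 + 6))) = 1 - (-25 + 10*(-1))*(128 + (-25 + 10*(-1))) = 1 - (-25 - 10)*(128 + (-25 - 10)) = 1 - (-35)*(128 - 35) = 1 - (-35)*93 = 1 - 1*(-3255) = 1 + 3255 = 3256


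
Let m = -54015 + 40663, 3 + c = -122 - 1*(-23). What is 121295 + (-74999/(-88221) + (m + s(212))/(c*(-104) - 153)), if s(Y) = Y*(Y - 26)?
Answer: 7458639699130/61490037 ≈ 1.2130e+5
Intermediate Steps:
s(Y) = Y*(-26 + Y)
c = -102 (c = -3 + (-122 - 1*(-23)) = -3 + (-122 + 23) = -3 - 99 = -102)
m = -13352
121295 + (-74999/(-88221) + (m + s(212))/(c*(-104) - 153)) = 121295 + (-74999/(-88221) + (-13352 + 212*(-26 + 212))/(-102*(-104) - 153)) = 121295 + (-74999*(-1/88221) + (-13352 + 212*186)/(10608 - 153)) = 121295 + (74999/88221 + (-13352 + 39432)/10455) = 121295 + (74999/88221 + 26080*(1/10455)) = 121295 + (74999/88221 + 5216/2091) = 121295 + 205661215/61490037 = 7458639699130/61490037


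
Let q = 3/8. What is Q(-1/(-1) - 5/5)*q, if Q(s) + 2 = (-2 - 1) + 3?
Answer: -¾ ≈ -0.75000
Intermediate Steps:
Q(s) = -2 (Q(s) = -2 + ((-2 - 1) + 3) = -2 + (-3 + 3) = -2 + 0 = -2)
q = 3/8 (q = 3*(⅛) = 3/8 ≈ 0.37500)
Q(-1/(-1) - 5/5)*q = -2*3/8 = -¾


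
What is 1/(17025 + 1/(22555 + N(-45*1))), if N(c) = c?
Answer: 22510/383232751 ≈ 5.8737e-5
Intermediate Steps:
1/(17025 + 1/(22555 + N(-45*1))) = 1/(17025 + 1/(22555 - 45*1)) = 1/(17025 + 1/(22555 - 45)) = 1/(17025 + 1/22510) = 1/(383232751/22510) = 22510/383232751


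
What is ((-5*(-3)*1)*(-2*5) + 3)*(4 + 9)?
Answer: -1911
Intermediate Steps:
((-5*(-3)*1)*(-2*5) + 3)*(4 + 9) = ((15*1)*(-10) + 3)*13 = (15*(-10) + 3)*13 = (-150 + 3)*13 = -147*13 = -1911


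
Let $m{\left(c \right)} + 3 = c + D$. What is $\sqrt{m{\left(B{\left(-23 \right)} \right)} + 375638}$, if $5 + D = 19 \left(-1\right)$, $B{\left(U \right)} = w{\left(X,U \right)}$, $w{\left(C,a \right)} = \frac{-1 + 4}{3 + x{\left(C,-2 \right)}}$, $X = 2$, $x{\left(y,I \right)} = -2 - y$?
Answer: $2 \sqrt{93902} \approx 612.87$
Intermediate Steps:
$w{\left(C,a \right)} = \frac{3}{1 - C}$ ($w{\left(C,a \right)} = \frac{-1 + 4}{3 - \left(2 + C\right)} = \frac{3}{1 - C}$)
$B{\left(U \right)} = -3$ ($B{\left(U \right)} = - \frac{3}{-1 + 2} = - \frac{3}{1} = \left(-3\right) 1 = -3$)
$D = -24$ ($D = -5 + 19 \left(-1\right) = -5 - 19 = -24$)
$m{\left(c \right)} = -27 + c$ ($m{\left(c \right)} = -3 + \left(c - 24\right) = -3 + \left(-24 + c\right) = -27 + c$)
$\sqrt{m{\left(B{\left(-23 \right)} \right)} + 375638} = \sqrt{\left(-27 - 3\right) + 375638} = \sqrt{-30 + 375638} = \sqrt{375608} = 2 \sqrt{93902}$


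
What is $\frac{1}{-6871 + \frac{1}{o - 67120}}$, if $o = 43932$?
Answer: $- \frac{23188}{159324749} \approx -0.00014554$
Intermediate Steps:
$\frac{1}{-6871 + \frac{1}{o - 67120}} = \frac{1}{-6871 + \frac{1}{43932 - 67120}} = \frac{1}{-6871 + \frac{1}{-23188}} = \frac{1}{-6871 - \frac{1}{23188}} = \frac{1}{- \frac{159324749}{23188}} = - \frac{23188}{159324749}$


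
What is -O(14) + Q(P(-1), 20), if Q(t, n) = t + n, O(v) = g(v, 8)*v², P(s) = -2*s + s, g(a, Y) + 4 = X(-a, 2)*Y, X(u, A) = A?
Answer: -2331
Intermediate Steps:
g(a, Y) = -4 + 2*Y
P(s) = -s
O(v) = 12*v² (O(v) = (-4 + 2*8)*v² = (-4 + 16)*v² = 12*v²)
Q(t, n) = n + t
-O(14) + Q(P(-1), 20) = -12*14² + (20 - 1*(-1)) = -12*196 + (20 + 1) = -1*2352 + 21 = -2352 + 21 = -2331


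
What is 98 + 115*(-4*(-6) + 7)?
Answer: 3663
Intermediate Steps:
98 + 115*(-4*(-6) + 7) = 98 + 115*(24 + 7) = 98 + 115*31 = 98 + 3565 = 3663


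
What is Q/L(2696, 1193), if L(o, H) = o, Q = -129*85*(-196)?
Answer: 537285/674 ≈ 797.16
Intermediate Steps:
Q = 2149140 (Q = -10965*(-196) = 2149140)
Q/L(2696, 1193) = 2149140/2696 = 2149140*(1/2696) = 537285/674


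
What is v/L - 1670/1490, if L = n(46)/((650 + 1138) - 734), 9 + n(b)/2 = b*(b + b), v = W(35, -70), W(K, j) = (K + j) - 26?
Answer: -5495144/629227 ≈ -8.7332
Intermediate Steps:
W(K, j) = -26 + K + j
v = -61 (v = -26 + 35 - 70 = -61)
n(b) = -18 + 4*b**2 (n(b) = -18 + 2*(b*(b + b)) = -18 + 2*(b*(2*b)) = -18 + 2*(2*b**2) = -18 + 4*b**2)
L = 4223/527 (L = (-18 + 4*46**2)/((650 + 1138) - 734) = (-18 + 4*2116)/(1788 - 734) = (-18 + 8464)/1054 = 8446*(1/1054) = 4223/527 ≈ 8.0133)
v/L - 1670/1490 = -61/4223/527 - 1670/1490 = -61*527/4223 - 1670*1/1490 = -32147/4223 - 167/149 = -5495144/629227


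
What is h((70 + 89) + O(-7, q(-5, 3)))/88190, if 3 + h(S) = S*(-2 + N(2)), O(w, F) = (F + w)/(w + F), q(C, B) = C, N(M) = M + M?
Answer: 317/88190 ≈ 0.0035945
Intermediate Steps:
N(M) = 2*M
O(w, F) = 1 (O(w, F) = (F + w)/(F + w) = 1)
h(S) = -3 + 2*S (h(S) = -3 + S*(-2 + 2*2) = -3 + S*(-2 + 4) = -3 + S*2 = -3 + 2*S)
h((70 + 89) + O(-7, q(-5, 3)))/88190 = (-3 + 2*((70 + 89) + 1))/88190 = (-3 + 2*(159 + 1))*(1/88190) = (-3 + 2*160)*(1/88190) = (-3 + 320)*(1/88190) = 317*(1/88190) = 317/88190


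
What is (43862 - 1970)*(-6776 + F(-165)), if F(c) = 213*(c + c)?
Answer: -3228448872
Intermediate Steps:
F(c) = 426*c (F(c) = 213*(2*c) = 426*c)
(43862 - 1970)*(-6776 + F(-165)) = (43862 - 1970)*(-6776 + 426*(-165)) = 41892*(-6776 - 70290) = 41892*(-77066) = -3228448872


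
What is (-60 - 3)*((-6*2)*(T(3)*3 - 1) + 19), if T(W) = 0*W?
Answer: -1953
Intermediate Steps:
T(W) = 0
(-60 - 3)*((-6*2)*(T(3)*3 - 1) + 19) = (-60 - 3)*((-6*2)*(0*3 - 1) + 19) = -63*(-12*(0 - 1) + 19) = -63*(-12*(-1) + 19) = -63*(12 + 19) = -63*31 = -1953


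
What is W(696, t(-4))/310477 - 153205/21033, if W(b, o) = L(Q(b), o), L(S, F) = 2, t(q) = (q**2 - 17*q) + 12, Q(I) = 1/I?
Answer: -47566586719/6530262741 ≈ -7.2840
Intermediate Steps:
Q(I) = 1/I
t(q) = 12 + q**2 - 17*q
W(b, o) = 2
W(696, t(-4))/310477 - 153205/21033 = 2/310477 - 153205/21033 = -47566586719/6530262741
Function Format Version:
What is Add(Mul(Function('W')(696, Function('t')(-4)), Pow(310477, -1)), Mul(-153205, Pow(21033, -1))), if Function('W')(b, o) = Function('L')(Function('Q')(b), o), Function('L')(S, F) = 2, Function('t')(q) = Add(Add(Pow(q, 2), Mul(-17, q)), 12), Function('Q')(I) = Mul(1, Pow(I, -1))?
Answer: Rational(-47566586719, 6530262741) ≈ -7.2840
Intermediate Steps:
Function('Q')(I) = Pow(I, -1)
Function('t')(q) = Add(12, Pow(q, 2), Mul(-17, q))
Function('W')(b, o) = 2
Add(Mul(Function('W')(696, Function('t')(-4)), Pow(310477, -1)), Mul(-153205, Pow(21033, -1))) = Add(Mul(2, Pow(310477, -1)), Mul(-153205, Pow(21033, -1))) = Add(Mul(2, Rational(1, 310477)), Mul(-153205, Rational(1, 21033))) = Add(Rational(2, 310477), Rational(-153205, 21033)) = Rational(-47566586719, 6530262741)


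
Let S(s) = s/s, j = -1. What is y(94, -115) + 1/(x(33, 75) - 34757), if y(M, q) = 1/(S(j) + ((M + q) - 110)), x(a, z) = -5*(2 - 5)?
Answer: -8718/1129115 ≈ -0.0077211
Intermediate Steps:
S(s) = 1
x(a, z) = 15 (x(a, z) = -5*(-3) = 15)
y(M, q) = 1/(-109 + M + q) (y(M, q) = 1/(1 + ((M + q) - 110)) = 1/(1 + (-110 + M + q)) = 1/(-109 + M + q))
y(94, -115) + 1/(x(33, 75) - 34757) = 1/(-109 + 94 - 115) + 1/(15 - 34757) = 1/(-130) + 1/(-34742) = -1/130 - 1/34742 = -8718/1129115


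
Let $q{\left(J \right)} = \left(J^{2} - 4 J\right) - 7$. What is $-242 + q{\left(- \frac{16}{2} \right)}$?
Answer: $-153$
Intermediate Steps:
$q{\left(J \right)} = -7 + J^{2} - 4 J$
$-242 + q{\left(- \frac{16}{2} \right)} = -242 - \left(7 - 64 + 4 \left(-16\right) \frac{1}{2}\right) = -242 - \left(-25 - 64\right) = -242 + \left(-7 + 64 + 32\right) = -242 + 89 = -153$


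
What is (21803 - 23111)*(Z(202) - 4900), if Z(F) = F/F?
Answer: 6407892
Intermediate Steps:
Z(F) = 1
(21803 - 23111)*(Z(202) - 4900) = (21803 - 23111)*(1 - 4900) = -1308*(-4899) = 6407892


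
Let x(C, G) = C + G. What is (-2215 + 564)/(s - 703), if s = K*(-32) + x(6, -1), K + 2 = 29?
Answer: 1651/1562 ≈ 1.0570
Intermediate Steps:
K = 27 (K = -2 + 29 = 27)
s = -859 (s = 27*(-32) + (6 - 1) = -864 + 5 = -859)
(-2215 + 564)/(s - 703) = (-2215 + 564)/(-859 - 703) = -1651/(-1562) = -1651*(-1/1562) = 1651/1562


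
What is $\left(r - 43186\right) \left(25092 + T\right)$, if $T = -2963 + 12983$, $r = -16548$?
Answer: $-2097380208$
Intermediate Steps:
$T = 10020$
$\left(r - 43186\right) \left(25092 + T\right) = \left(-16548 - 43186\right) \left(25092 + 10020\right) = \left(-59734\right) 35112 = -2097380208$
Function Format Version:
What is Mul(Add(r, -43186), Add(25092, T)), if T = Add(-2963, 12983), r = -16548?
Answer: -2097380208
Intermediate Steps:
T = 10020
Mul(Add(r, -43186), Add(25092, T)) = Mul(Add(-16548, -43186), Add(25092, 10020)) = Mul(-59734, 35112) = -2097380208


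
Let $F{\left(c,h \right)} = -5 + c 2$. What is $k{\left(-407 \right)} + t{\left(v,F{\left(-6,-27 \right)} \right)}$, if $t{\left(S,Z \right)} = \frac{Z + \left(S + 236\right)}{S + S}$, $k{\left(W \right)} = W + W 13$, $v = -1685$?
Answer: $- \frac{9600397}{1685} \approx -5697.6$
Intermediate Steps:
$F{\left(c,h \right)} = -5 + 2 c$
$k{\left(W \right)} = 14 W$ ($k{\left(W \right)} = W + 13 W = 14 W$)
$t{\left(S,Z \right)} = \frac{236 + S + Z}{2 S}$ ($t{\left(S,Z \right)} = \frac{Z + \left(236 + S\right)}{2 S} = \left(236 + S + Z\right) \frac{1}{2 S} = \frac{236 + S + Z}{2 S}$)
$k{\left(-407 \right)} + t{\left(v,F{\left(-6,-27 \right)} \right)} = 14 \left(-407\right) + \frac{236 - 1685 + \left(-5 + 2 \left(-6\right)\right)}{2 \left(-1685\right)} = -5698 + \frac{1}{2} \left(- \frac{1}{1685}\right) \left(236 - 1685 - 17\right) = -5698 + \frac{1}{2} \left(- \frac{1}{1685}\right) \left(-1466\right) = -5698 + \frac{733}{1685} = - \frac{9600397}{1685}$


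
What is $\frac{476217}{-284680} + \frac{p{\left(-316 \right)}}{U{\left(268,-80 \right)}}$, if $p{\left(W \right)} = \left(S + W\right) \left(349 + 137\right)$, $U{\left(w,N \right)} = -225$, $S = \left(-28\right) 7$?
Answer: $\frac{1571785443}{1423400} \approx 1104.2$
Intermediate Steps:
$S = -196$
$p{\left(W \right)} = -95256 + 486 W$ ($p{\left(W \right)} = \left(-196 + W\right) \left(349 + 137\right) = \left(-196 + W\right) 486 = -95256 + 486 W$)
$\frac{476217}{-284680} + \frac{p{\left(-316 \right)}}{U{\left(268,-80 \right)}} = \frac{476217}{-284680} + \frac{-95256 + 486 \left(-316\right)}{-225} = 476217 \left(- \frac{1}{284680}\right) + \left(-95256 - 153576\right) \left(- \frac{1}{225}\right) = - \frac{476217}{284680} - - \frac{27648}{25} = - \frac{476217}{284680} + \frac{27648}{25} = \frac{1571785443}{1423400}$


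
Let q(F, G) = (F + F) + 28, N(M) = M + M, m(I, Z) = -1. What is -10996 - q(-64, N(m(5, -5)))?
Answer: -10896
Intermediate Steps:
N(M) = 2*M
q(F, G) = 28 + 2*F (q(F, G) = 2*F + 28 = 28 + 2*F)
-10996 - q(-64, N(m(5, -5))) = -10996 - (28 + 2*(-64)) = -10996 - (28 - 128) = -10996 - 1*(-100) = -10996 + 100 = -10896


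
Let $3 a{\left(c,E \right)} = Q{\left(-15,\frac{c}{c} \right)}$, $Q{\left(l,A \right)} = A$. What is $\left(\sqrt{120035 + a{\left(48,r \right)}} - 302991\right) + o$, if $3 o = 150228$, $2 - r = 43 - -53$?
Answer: $-252915 + \frac{\sqrt{1080318}}{3} \approx -2.5257 \cdot 10^{5}$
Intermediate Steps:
$r = -94$ ($r = 2 - \left(43 - -53\right) = 2 - \left(43 + 53\right) = 2 - 96 = -94$)
$a{\left(c,E \right)} = \frac{1}{3}$ ($a{\left(c,E \right)} = \frac{c \frac{1}{c}}{3} = \frac{1}{3} \cdot 1 = \frac{1}{3}$)
$o = 50076$ ($o = \frac{1}{3} \cdot 150228 = 50076$)
$\left(\sqrt{120035 + a{\left(48,r \right)}} - 302991\right) + o = \left(\sqrt{120035 + \frac{1}{3}} - 302991\right) + 50076 = \left(\sqrt{\frac{360106}{3}} - 302991\right) + 50076 = \left(\frac{\sqrt{1080318}}{3} - 302991\right) + 50076 = \left(-302991 + \frac{\sqrt{1080318}}{3}\right) + 50076 = -252915 + \frac{\sqrt{1080318}}{3}$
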